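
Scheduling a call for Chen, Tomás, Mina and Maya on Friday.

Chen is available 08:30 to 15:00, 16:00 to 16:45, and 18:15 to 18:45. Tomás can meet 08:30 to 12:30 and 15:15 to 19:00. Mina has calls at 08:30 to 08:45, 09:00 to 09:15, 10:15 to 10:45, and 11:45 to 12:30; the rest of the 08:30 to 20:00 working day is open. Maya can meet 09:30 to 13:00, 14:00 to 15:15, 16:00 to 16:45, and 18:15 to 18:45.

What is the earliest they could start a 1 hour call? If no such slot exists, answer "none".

10:45

Mina free within 08:30–20:00: 08:45–09:00, 09:15–10:15, 10:45–11:45, 12:30–20:00.
Chen ∩ Tomás: 08:30–12:30, 16:00–16:45, 18:15–18:45.
Chen ∩ Tomás ∩ Mina: 08:45–09:00, 09:15–10:15, 10:45–11:45, 16:00–16:45, 18:15–18:45.
Chen ∩ Tomás ∩ Mina ∩ Maya: 09:30–10:15, 10:45–11:45, 16:00–16:45, 18:15–18:45.
Windows ≥ 60 min: 10:45–11:45.
Earliest such window starts at 10:45.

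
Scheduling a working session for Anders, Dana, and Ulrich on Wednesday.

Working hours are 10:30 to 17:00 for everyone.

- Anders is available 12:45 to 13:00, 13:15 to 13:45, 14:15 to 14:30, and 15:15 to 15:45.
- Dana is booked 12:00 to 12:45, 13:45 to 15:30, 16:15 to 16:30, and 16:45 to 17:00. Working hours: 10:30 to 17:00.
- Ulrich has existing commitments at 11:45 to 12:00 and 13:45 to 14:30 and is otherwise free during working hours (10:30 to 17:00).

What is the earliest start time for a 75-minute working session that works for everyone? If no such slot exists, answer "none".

Dana free within 10:30–17:00: 10:30–12:00, 12:45–13:45, 15:30–16:15, 16:30–16:45.
Ulrich free within 10:30–17:00: 10:30–11:45, 12:00–13:45, 14:30–17:00.
Anders ∩ Dana: 12:45–13:00, 13:15–13:45, 15:30–15:45.
Anders ∩ Dana ∩ Ulrich: 12:45–13:00, 13:15–13:45, 15:30–15:45.
Windows ≥ 75 min: (none).

none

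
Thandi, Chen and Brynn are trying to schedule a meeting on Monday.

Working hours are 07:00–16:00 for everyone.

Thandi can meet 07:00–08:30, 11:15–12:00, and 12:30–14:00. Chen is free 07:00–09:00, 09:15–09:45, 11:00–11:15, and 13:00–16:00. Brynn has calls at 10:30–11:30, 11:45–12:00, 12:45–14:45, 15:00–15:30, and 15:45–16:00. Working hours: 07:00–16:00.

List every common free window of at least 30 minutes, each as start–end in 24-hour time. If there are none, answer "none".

07:00–08:30

Brynn free within 07:00–16:00: 07:00–10:30, 11:30–11:45, 12:00–12:45, 14:45–15:00, 15:30–15:45.
Thandi ∩ Chen: 07:00–08:30, 13:00–14:00.
Thandi ∩ Chen ∩ Brynn: 07:00–08:30.
Windows ≥ 30 min: 07:00–08:30.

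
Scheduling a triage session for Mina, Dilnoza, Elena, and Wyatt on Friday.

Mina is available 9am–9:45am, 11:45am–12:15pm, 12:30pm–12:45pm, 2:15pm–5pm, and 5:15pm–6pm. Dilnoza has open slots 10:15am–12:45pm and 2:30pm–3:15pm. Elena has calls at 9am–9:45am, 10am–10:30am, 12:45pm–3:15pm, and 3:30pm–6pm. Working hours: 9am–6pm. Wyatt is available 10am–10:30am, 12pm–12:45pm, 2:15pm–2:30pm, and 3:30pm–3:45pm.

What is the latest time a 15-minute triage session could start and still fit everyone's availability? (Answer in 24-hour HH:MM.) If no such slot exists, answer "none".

Elena free within 09:00–18:00: 09:45–10:00, 10:30–12:45, 15:15–15:30.
Mina ∩ Dilnoza: 11:45–12:15, 12:30–12:45, 14:30–15:15.
Mina ∩ Dilnoza ∩ Elena: 11:45–12:15, 12:30–12:45.
Mina ∩ Dilnoza ∩ Elena ∩ Wyatt: 12:00–12:15, 12:30–12:45.
Windows ≥ 15 min: 12:00–12:15, 12:30–12:45.
Latest start in the last window 12:30–12:45 is 12:45 − 15 min = 12:30.

12:30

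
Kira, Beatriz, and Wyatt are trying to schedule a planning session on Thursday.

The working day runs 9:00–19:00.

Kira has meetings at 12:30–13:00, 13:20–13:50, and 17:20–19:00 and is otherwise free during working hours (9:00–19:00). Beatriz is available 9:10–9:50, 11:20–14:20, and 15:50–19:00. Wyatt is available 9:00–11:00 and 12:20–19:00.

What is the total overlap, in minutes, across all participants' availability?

Kira free within 09:00–19:00: 09:00–12:30, 13:00–13:20, 13:50–17:20.
Kira ∩ Beatriz: 09:10–09:50, 11:20–12:30, 13:00–13:20, 13:50–14:20, 15:50–17:20.
Kira ∩ Beatriz ∩ Wyatt: 09:10–09:50, 12:20–12:30, 13:00–13:20, 13:50–14:20, 15:50–17:20.
Total common minutes: 40 + 10 + 20 + 30 + 90 = 190.

190 minutes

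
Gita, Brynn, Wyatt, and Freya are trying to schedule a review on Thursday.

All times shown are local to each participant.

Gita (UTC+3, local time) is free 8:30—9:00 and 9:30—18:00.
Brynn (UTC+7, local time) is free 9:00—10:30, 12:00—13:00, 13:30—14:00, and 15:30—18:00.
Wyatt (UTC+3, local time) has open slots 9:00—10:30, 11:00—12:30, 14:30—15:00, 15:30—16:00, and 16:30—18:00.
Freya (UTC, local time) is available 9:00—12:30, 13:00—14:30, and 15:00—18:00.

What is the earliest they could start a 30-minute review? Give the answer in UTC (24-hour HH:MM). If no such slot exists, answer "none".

09:00

Gita → UTC: 05:30–06:00, 06:30–15:00.
Brynn → UTC: 02:00–03:30, 05:00–06:00, 06:30–07:00, 08:30–11:00.
Wyatt → UTC: 06:00–07:30, 08:00–09:30, 11:30–12:00, 12:30–13:00, 13:30–15:00.
Freya → UTC: 09:00–12:30, 13:00–14:30, 15:00–18:00.
Gita ∩ Brynn: 05:30–06:00, 06:30–07:00, 08:30–11:00.
Gita ∩ Brynn ∩ Wyatt: 06:30–07:00, 08:30–09:30.
Gita ∩ Brynn ∩ Wyatt ∩ Freya: 09:00–09:30.
Windows ≥ 30 min: 09:00–09:30.
Earliest such window starts at 09:00.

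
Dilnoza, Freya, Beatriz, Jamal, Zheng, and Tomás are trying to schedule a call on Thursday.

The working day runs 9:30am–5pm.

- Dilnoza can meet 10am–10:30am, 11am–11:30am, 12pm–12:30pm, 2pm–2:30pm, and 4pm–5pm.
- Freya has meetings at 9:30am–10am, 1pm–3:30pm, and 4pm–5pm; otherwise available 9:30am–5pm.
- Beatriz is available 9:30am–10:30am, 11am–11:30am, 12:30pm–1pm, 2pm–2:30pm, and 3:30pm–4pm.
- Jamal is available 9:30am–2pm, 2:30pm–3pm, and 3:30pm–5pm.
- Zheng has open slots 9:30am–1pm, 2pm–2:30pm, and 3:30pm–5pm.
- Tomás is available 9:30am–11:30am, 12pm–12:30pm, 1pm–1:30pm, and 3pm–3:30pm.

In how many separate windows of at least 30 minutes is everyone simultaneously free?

Freya free within 09:30–17:00: 10:00–13:00, 15:30–16:00.
Dilnoza ∩ Freya: 10:00–10:30, 11:00–11:30, 12:00–12:30.
Dilnoza ∩ Freya ∩ Beatriz: 10:00–10:30, 11:00–11:30.
Dilnoza ∩ Freya ∩ Beatriz ∩ Jamal: 10:00–10:30, 11:00–11:30.
Dilnoza ∩ Freya ∩ Beatriz ∩ Jamal ∩ Zheng: 10:00–10:30, 11:00–11:30.
Dilnoza ∩ Freya ∩ Beatriz ∩ Jamal ∩ Zheng ∩ Tomás: 10:00–10:30, 11:00–11:30.
Windows ≥ 30 min: 10:00–10:30, 11:00–11:30.
That's 2 windows.

2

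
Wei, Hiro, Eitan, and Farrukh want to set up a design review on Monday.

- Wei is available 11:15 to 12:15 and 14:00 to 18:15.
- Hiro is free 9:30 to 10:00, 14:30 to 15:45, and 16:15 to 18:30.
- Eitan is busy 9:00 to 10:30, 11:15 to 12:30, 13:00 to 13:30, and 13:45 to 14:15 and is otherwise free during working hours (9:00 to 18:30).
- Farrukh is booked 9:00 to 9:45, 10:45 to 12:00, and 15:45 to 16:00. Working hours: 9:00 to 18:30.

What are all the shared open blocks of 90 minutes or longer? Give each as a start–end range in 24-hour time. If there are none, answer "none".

Eitan free within 09:00–18:30: 10:30–11:15, 12:30–13:00, 13:30–13:45, 14:15–18:30.
Farrukh free within 09:00–18:30: 09:45–10:45, 12:00–15:45, 16:00–18:30.
Wei ∩ Hiro: 14:30–15:45, 16:15–18:15.
Wei ∩ Hiro ∩ Eitan: 14:30–15:45, 16:15–18:15.
Wei ∩ Hiro ∩ Eitan ∩ Farrukh: 14:30–15:45, 16:15–18:15.
Windows ≥ 90 min: 16:15–18:15.

16:15–18:15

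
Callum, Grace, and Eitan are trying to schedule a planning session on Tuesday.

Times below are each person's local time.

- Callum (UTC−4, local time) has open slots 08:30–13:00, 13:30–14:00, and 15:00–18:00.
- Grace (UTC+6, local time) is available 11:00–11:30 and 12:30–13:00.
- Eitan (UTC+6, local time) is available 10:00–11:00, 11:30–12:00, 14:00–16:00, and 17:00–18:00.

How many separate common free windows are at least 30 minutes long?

Callum → UTC: 12:30–17:00, 17:30–18:00, 19:00–22:00.
Grace → UTC: 05:00–05:30, 06:30–07:00.
Eitan → UTC: 04:00–05:00, 05:30–06:00, 08:00–10:00, 11:00–12:00.
Callum ∩ Grace: (none).
Callum ∩ Grace ∩ Eitan: (none).
Windows ≥ 30 min: (none).
That's 0 windows.

0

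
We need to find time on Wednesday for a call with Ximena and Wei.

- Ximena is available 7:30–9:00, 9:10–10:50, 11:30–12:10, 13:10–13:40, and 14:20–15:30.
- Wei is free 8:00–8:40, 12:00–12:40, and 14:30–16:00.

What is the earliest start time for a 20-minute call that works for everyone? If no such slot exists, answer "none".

08:00

Ximena ∩ Wei: 08:00–08:40, 12:00–12:10, 14:30–15:30.
Windows ≥ 20 min: 08:00–08:40, 14:30–15:30.
Earliest such window starts at 08:00.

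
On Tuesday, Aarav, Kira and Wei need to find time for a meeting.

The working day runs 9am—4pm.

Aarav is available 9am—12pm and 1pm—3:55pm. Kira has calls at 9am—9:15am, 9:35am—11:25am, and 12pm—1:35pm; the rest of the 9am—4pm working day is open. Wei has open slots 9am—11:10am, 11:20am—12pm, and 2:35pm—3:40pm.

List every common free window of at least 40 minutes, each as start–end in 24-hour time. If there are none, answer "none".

Kira free within 09:00–16:00: 09:15–09:35, 11:25–12:00, 13:35–16:00.
Aarav ∩ Kira: 09:15–09:35, 11:25–12:00, 13:35–15:55.
Aarav ∩ Kira ∩ Wei: 09:15–09:35, 11:25–12:00, 14:35–15:40.
Windows ≥ 40 min: 14:35–15:40.

14:35–15:40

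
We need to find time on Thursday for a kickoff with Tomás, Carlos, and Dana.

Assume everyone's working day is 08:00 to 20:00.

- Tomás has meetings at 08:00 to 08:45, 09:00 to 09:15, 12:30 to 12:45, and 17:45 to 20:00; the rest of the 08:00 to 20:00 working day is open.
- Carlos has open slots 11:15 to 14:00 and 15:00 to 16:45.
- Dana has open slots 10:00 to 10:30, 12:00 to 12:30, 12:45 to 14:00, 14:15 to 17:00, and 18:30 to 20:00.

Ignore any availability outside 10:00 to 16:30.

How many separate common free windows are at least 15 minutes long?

Tomás free within 08:00–20:00: 08:45–09:00, 09:15–12:30, 12:45–17:45.
Tomás ∩ Carlos: 11:15–12:30, 12:45–14:00, 15:00–16:45.
Tomás ∩ Carlos ∩ Dana: 12:00–12:30, 12:45–14:00, 15:00–16:45.
Restricted to 10:00–16:30: 12:00–12:30, 12:45–14:00, 15:00–16:30.
Windows ≥ 15 min: 12:00–12:30, 12:45–14:00, 15:00–16:30.
That's 3 windows.

3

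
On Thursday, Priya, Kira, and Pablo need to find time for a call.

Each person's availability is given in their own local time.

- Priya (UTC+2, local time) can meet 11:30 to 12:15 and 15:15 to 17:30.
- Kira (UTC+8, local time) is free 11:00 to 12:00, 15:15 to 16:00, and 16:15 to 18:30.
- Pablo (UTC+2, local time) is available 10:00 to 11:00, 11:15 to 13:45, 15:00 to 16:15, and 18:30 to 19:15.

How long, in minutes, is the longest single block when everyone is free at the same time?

45 minutes

Priya → UTC: 09:30–10:15, 13:15–15:30.
Kira → UTC: 03:00–04:00, 07:15–08:00, 08:15–10:30.
Pablo → UTC: 08:00–09:00, 09:15–11:45, 13:00–14:15, 16:30–17:15.
Priya ∩ Kira: 09:30–10:15.
Priya ∩ Kira ∩ Pablo: 09:30–10:15.
Single common window of 45 minutes.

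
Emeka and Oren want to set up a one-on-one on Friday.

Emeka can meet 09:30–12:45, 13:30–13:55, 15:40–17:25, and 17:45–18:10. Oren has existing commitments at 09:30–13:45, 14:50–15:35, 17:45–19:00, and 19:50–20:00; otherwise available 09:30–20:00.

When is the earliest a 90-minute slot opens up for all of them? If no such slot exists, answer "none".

15:40

Oren free within 09:30–20:00: 13:45–14:50, 15:35–17:45, 19:00–19:50.
Emeka ∩ Oren: 13:45–13:55, 15:40–17:25.
Windows ≥ 90 min: 15:40–17:25.
Earliest such window starts at 15:40.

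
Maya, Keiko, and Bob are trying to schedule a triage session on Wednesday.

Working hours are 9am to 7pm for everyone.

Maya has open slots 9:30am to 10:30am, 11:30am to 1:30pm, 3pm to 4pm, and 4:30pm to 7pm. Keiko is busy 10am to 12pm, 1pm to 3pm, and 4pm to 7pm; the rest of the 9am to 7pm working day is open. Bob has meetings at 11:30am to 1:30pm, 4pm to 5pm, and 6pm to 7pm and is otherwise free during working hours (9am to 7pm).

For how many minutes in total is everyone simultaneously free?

90 minutes

Keiko free within 09:00–19:00: 09:00–10:00, 12:00–13:00, 15:00–16:00.
Bob free within 09:00–19:00: 09:00–11:30, 13:30–16:00, 17:00–18:00.
Maya ∩ Keiko: 09:30–10:00, 12:00–13:00, 15:00–16:00.
Maya ∩ Keiko ∩ Bob: 09:30–10:00, 15:00–16:00.
Total common minutes: 30 + 60 = 90.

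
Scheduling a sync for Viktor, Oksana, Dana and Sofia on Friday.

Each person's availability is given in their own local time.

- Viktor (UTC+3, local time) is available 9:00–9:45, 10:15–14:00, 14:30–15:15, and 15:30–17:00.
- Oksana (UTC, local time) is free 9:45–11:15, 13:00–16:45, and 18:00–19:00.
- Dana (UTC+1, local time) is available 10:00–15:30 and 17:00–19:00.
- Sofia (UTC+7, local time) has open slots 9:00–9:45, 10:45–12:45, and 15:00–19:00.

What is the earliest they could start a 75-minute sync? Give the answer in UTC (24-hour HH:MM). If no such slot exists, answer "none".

09:45

Viktor → UTC: 06:00–06:45, 07:15–11:00, 11:30–12:15, 12:30–14:00.
Oksana → UTC: 09:45–11:15, 13:00–16:45, 18:00–19:00.
Dana → UTC: 09:00–14:30, 16:00–18:00.
Sofia → UTC: 02:00–02:45, 03:45–05:45, 08:00–12:00.
Viktor ∩ Oksana: 09:45–11:00, 13:00–14:00.
Viktor ∩ Oksana ∩ Dana: 09:45–11:00, 13:00–14:00.
Viktor ∩ Oksana ∩ Dana ∩ Sofia: 09:45–11:00.
Windows ≥ 75 min: 09:45–11:00.
Earliest such window starts at 09:45.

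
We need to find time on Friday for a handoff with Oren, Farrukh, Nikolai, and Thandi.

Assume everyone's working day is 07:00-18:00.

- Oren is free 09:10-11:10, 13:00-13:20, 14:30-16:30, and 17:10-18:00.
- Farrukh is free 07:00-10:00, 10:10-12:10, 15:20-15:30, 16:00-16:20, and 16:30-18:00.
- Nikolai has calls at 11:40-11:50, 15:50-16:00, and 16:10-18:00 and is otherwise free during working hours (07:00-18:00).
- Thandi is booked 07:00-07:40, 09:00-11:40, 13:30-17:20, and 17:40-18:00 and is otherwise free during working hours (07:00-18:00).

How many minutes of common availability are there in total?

Nikolai free within 07:00–18:00: 07:00–11:40, 11:50–15:50, 16:00–16:10.
Thandi free within 07:00–18:00: 07:40–09:00, 11:40–13:30, 17:20–17:40.
Oren ∩ Farrukh: 09:10–10:00, 10:10–11:10, 15:20–15:30, 16:00–16:20, 17:10–18:00.
Oren ∩ Farrukh ∩ Nikolai: 09:10–10:00, 10:10–11:10, 15:20–15:30, 16:00–16:10.
Oren ∩ Farrukh ∩ Nikolai ∩ Thandi: (none).
Total common minutes: 0.

0 minutes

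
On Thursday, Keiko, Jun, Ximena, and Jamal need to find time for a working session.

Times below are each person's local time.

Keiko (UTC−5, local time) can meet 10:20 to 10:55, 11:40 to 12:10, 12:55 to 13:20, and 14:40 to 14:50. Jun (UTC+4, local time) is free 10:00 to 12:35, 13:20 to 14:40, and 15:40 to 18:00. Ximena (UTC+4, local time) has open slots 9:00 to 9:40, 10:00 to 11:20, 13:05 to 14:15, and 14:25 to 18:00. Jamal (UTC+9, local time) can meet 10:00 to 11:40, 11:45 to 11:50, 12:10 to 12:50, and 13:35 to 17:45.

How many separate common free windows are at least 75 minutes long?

Keiko → UTC: 15:20–15:55, 16:40–17:10, 17:55–18:20, 19:40–19:50.
Jun → UTC: 06:00–08:35, 09:20–10:40, 11:40–14:00.
Ximena → UTC: 05:00–05:40, 06:00–07:20, 09:05–10:15, 10:25–14:00.
Jamal → UTC: 01:00–02:40, 02:45–02:50, 03:10–03:50, 04:35–08:45.
Keiko ∩ Jun: (none).
Keiko ∩ Jun ∩ Ximena: (none).
Keiko ∩ Jun ∩ Ximena ∩ Jamal: (none).
Windows ≥ 75 min: (none).
That's 0 windows.

0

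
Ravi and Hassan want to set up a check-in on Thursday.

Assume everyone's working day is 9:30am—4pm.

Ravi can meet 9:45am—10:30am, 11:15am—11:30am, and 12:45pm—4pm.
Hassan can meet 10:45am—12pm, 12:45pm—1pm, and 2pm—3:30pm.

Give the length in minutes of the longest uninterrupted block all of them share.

90 minutes

Ravi ∩ Hassan: 11:15–11:30, 12:45–13:00, 14:00–15:30.
Common window lengths: 15, 15, 90 min; longest is 90.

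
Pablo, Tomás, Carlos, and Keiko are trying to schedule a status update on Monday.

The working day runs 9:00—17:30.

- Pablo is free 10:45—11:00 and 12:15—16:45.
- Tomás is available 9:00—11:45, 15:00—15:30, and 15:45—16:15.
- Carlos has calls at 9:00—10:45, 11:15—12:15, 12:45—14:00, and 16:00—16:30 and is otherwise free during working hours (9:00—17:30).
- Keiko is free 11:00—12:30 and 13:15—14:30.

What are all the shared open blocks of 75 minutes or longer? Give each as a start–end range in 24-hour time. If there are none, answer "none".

Carlos free within 09:00–17:30: 10:45–11:15, 12:15–12:45, 14:00–16:00, 16:30–17:30.
Pablo ∩ Tomás: 10:45–11:00, 15:00–15:30, 15:45–16:15.
Pablo ∩ Tomás ∩ Carlos: 10:45–11:00, 15:00–15:30, 15:45–16:00.
Pablo ∩ Tomás ∩ Carlos ∩ Keiko: (none).
Windows ≥ 75 min: (none).

none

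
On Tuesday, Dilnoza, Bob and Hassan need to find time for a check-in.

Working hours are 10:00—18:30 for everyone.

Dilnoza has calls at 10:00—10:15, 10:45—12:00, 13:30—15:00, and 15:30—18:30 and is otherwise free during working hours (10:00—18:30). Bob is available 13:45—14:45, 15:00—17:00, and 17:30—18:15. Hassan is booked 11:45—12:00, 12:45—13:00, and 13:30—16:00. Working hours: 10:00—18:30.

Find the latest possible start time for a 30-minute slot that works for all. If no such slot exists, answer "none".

none

Dilnoza free within 10:00–18:30: 10:15–10:45, 12:00–13:30, 15:00–15:30.
Hassan free within 10:00–18:30: 10:00–11:45, 12:00–12:45, 13:00–13:30, 16:00–18:30.
Dilnoza ∩ Bob: 15:00–15:30.
Dilnoza ∩ Bob ∩ Hassan: (none).
Windows ≥ 30 min: (none).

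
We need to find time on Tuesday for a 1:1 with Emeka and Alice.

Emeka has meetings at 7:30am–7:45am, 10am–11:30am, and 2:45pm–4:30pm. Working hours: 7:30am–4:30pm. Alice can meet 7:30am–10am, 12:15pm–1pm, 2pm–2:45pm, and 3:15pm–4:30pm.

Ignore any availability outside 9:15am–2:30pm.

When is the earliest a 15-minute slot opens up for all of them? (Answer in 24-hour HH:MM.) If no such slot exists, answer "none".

Emeka free within 07:30–16:30: 07:45–10:00, 11:30–14:45.
Emeka ∩ Alice: 07:45–10:00, 12:15–13:00, 14:00–14:45.
Restricted to 09:15–14:30: 09:15–10:00, 12:15–13:00, 14:00–14:30.
Windows ≥ 15 min: 09:15–10:00, 12:15–13:00, 14:00–14:30.
Earliest such window starts at 09:15.

09:15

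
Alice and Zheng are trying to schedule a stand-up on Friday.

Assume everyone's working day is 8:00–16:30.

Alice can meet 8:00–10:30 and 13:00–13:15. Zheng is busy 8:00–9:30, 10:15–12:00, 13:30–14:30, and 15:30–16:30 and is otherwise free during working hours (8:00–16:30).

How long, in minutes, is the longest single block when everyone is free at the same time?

45 minutes

Zheng free within 08:00–16:30: 09:30–10:15, 12:00–13:30, 14:30–15:30.
Alice ∩ Zheng: 09:30–10:15, 13:00–13:15.
Common window lengths: 45, 15 min; longest is 45.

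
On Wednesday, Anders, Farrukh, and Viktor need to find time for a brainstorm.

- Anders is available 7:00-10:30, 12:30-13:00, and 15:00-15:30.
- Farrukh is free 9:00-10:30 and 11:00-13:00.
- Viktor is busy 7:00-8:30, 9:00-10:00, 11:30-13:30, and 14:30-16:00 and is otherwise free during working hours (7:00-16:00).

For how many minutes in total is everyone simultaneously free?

30 minutes

Viktor free within 07:00–16:00: 08:30–09:00, 10:00–11:30, 13:30–14:30.
Anders ∩ Farrukh: 09:00–10:30, 12:30–13:00.
Anders ∩ Farrukh ∩ Viktor: 10:00–10:30.
Total common minutes: 30.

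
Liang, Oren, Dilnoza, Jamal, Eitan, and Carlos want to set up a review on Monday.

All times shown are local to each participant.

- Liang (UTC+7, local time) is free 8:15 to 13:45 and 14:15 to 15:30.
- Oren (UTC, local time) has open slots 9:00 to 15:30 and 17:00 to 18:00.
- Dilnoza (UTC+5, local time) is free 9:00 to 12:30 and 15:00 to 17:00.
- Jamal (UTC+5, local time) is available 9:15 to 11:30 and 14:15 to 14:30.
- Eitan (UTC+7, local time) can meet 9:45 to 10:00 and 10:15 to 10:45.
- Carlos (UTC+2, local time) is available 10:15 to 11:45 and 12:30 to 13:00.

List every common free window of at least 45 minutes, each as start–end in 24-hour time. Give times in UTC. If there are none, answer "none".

none

Liang → UTC: 01:15–06:45, 07:15–08:30.
Oren → UTC: 09:00–15:30, 17:00–18:00.
Dilnoza → UTC: 04:00–07:30, 10:00–12:00.
Jamal → UTC: 04:15–06:30, 09:15–09:30.
Eitan → UTC: 02:45–03:00, 03:15–03:45.
Carlos → UTC: 08:15–09:45, 10:30–11:00.
Liang ∩ Oren: (none).
Liang ∩ Oren ∩ Dilnoza: (none).
Liang ∩ Oren ∩ Dilnoza ∩ Jamal: (none).
Liang ∩ Oren ∩ Dilnoza ∩ Jamal ∩ Eitan: (none).
Liang ∩ Oren ∩ Dilnoza ∩ Jamal ∩ Eitan ∩ Carlos: (none).
Windows ≥ 45 min: (none).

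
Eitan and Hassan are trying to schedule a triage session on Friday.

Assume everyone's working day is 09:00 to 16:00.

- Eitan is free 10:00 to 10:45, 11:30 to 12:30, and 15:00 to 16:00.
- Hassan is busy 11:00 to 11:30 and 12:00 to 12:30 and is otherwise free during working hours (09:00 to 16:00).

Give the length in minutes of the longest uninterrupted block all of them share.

60 minutes

Hassan free within 09:00–16:00: 09:00–11:00, 11:30–12:00, 12:30–16:00.
Eitan ∩ Hassan: 10:00–10:45, 11:30–12:00, 15:00–16:00.
Common window lengths: 45, 30, 60 min; longest is 60.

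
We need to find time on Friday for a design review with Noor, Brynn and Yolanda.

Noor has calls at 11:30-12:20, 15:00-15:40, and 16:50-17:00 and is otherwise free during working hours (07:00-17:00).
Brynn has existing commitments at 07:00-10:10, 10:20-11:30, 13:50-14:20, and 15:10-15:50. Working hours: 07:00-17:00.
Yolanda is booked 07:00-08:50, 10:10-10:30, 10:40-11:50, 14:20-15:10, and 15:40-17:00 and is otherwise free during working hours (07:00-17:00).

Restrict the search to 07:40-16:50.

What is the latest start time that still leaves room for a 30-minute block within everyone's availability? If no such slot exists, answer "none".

13:20

Noor free within 07:00–17:00: 07:00–11:30, 12:20–15:00, 15:40–16:50.
Brynn free within 07:00–17:00: 10:10–10:20, 11:30–13:50, 14:20–15:10, 15:50–17:00.
Yolanda free within 07:00–17:00: 08:50–10:10, 10:30–10:40, 11:50–14:20, 15:10–15:40.
Noor ∩ Brynn: 10:10–10:20, 12:20–13:50, 14:20–15:00, 15:50–16:50.
Noor ∩ Brynn ∩ Yolanda: 12:20–13:50.
Restricted to 07:40–16:50: 12:20–13:50.
Windows ≥ 30 min: 12:20–13:50.
Latest start in the last window 12:20–13:50 is 13:50 − 30 min = 13:20.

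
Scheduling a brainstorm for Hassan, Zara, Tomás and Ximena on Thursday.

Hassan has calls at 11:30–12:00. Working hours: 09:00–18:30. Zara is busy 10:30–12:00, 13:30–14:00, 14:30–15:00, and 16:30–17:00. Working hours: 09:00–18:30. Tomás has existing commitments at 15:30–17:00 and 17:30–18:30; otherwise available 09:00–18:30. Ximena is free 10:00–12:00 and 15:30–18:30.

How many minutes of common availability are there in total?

60 minutes

Hassan free within 09:00–18:30: 09:00–11:30, 12:00–18:30.
Zara free within 09:00–18:30: 09:00–10:30, 12:00–13:30, 14:00–14:30, 15:00–16:30, 17:00–18:30.
Tomás free within 09:00–18:30: 09:00–15:30, 17:00–17:30.
Hassan ∩ Zara: 09:00–10:30, 12:00–13:30, 14:00–14:30, 15:00–16:30, 17:00–18:30.
Hassan ∩ Zara ∩ Tomás: 09:00–10:30, 12:00–13:30, 14:00–14:30, 15:00–15:30, 17:00–17:30.
Hassan ∩ Zara ∩ Tomás ∩ Ximena: 10:00–10:30, 17:00–17:30.
Total common minutes: 30 + 30 = 60.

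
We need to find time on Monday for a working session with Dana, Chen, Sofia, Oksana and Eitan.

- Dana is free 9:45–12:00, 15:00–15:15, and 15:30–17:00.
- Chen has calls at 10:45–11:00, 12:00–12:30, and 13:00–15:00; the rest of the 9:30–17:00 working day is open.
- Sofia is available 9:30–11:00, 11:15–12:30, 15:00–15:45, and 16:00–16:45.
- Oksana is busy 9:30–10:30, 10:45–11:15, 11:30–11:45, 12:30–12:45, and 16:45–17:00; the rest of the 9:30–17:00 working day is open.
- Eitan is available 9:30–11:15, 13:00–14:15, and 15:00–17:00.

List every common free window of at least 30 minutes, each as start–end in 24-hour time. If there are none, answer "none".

Chen free within 09:30–17:00: 09:30–10:45, 11:00–12:00, 12:30–13:00, 15:00–17:00.
Oksana free within 09:30–17:00: 10:30–10:45, 11:15–11:30, 11:45–12:30, 12:45–16:45.
Dana ∩ Chen: 09:45–10:45, 11:00–12:00, 15:00–15:15, 15:30–17:00.
Dana ∩ Chen ∩ Sofia: 09:45–10:45, 11:15–12:00, 15:00–15:15, 15:30–15:45, 16:00–16:45.
Dana ∩ Chen ∩ Sofia ∩ Oksana: 10:30–10:45, 11:15–11:30, 11:45–12:00, 15:00–15:15, 15:30–15:45, 16:00–16:45.
Dana ∩ Chen ∩ Sofia ∩ Oksana ∩ Eitan: 10:30–10:45, 15:00–15:15, 15:30–15:45, 16:00–16:45.
Windows ≥ 30 min: 16:00–16:45.

16:00–16:45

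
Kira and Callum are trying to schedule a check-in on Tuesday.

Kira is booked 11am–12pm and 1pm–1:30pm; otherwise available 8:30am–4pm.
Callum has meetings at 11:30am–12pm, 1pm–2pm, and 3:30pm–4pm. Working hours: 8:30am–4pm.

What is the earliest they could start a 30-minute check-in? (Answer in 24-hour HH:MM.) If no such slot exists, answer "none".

Kira free within 08:30–16:00: 08:30–11:00, 12:00–13:00, 13:30–16:00.
Callum free within 08:30–16:00: 08:30–11:30, 12:00–13:00, 14:00–15:30.
Kira ∩ Callum: 08:30–11:00, 12:00–13:00, 14:00–15:30.
Windows ≥ 30 min: 08:30–11:00, 12:00–13:00, 14:00–15:30.
Earliest such window starts at 08:30.

08:30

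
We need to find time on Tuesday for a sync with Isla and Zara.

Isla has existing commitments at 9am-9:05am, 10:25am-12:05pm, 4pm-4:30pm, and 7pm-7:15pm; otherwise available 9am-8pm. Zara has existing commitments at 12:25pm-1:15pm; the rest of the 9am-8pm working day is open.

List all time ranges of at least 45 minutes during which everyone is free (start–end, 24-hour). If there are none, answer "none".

09:05–10:25, 13:15–16:00, 16:30–19:00, 19:15–20:00

Isla free within 09:00–20:00: 09:05–10:25, 12:05–16:00, 16:30–19:00, 19:15–20:00.
Zara free within 09:00–20:00: 09:00–12:25, 13:15–20:00.
Isla ∩ Zara: 09:05–10:25, 12:05–12:25, 13:15–16:00, 16:30–19:00, 19:15–20:00.
Windows ≥ 45 min: 09:05–10:25, 13:15–16:00, 16:30–19:00, 19:15–20:00.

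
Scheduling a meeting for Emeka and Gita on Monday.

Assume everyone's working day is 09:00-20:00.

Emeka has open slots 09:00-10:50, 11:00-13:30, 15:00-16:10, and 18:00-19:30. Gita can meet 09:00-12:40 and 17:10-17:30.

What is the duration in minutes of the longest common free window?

Emeka ∩ Gita: 09:00–10:50, 11:00–12:40.
Common window lengths: 110, 100 min; longest is 110.

110 minutes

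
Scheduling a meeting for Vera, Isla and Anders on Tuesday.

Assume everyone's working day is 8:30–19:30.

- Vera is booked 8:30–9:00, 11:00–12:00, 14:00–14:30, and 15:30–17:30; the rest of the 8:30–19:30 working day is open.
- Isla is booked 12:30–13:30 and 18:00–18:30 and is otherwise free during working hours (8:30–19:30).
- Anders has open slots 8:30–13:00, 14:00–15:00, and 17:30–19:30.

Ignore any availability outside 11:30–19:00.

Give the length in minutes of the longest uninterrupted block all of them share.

Vera free within 08:30–19:30: 09:00–11:00, 12:00–14:00, 14:30–15:30, 17:30–19:30.
Isla free within 08:30–19:30: 08:30–12:30, 13:30–18:00, 18:30–19:30.
Vera ∩ Isla: 09:00–11:00, 12:00–12:30, 13:30–14:00, 14:30–15:30, 17:30–18:00, 18:30–19:30.
Vera ∩ Isla ∩ Anders: 09:00–11:00, 12:00–12:30, 14:30–15:00, 17:30–18:00, 18:30–19:30.
Restricted to 11:30–19:00: 12:00–12:30, 14:30–15:00, 17:30–18:00, 18:30–19:00.
Common window lengths: 30, 30, 30, 30 min; longest is 30.

30 minutes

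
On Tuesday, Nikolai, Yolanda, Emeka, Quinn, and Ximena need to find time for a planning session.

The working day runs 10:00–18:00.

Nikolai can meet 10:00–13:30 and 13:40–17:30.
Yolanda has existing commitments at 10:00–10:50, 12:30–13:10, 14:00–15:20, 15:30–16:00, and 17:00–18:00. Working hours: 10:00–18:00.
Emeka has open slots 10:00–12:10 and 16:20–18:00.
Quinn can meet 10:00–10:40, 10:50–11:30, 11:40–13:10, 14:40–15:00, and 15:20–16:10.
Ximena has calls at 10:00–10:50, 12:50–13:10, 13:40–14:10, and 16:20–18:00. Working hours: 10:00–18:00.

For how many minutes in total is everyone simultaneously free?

Yolanda free within 10:00–18:00: 10:50–12:30, 13:10–14:00, 15:20–15:30, 16:00–17:00.
Ximena free within 10:00–18:00: 10:50–12:50, 13:10–13:40, 14:10–16:20.
Nikolai ∩ Yolanda: 10:50–12:30, 13:10–13:30, 13:40–14:00, 15:20–15:30, 16:00–17:00.
Nikolai ∩ Yolanda ∩ Emeka: 10:50–12:10, 16:20–17:00.
Nikolai ∩ Yolanda ∩ Emeka ∩ Quinn: 10:50–11:30, 11:40–12:10.
Nikolai ∩ Yolanda ∩ Emeka ∩ Quinn ∩ Ximena: 10:50–11:30, 11:40–12:10.
Total common minutes: 40 + 30 = 70.

70 minutes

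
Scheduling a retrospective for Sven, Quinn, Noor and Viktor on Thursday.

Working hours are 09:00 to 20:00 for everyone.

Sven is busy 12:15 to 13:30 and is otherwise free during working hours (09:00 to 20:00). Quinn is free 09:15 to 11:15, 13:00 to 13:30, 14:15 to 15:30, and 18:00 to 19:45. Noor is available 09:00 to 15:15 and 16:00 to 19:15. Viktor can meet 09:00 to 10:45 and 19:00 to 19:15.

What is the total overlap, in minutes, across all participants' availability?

Sven free within 09:00–20:00: 09:00–12:15, 13:30–20:00.
Sven ∩ Quinn: 09:15–11:15, 14:15–15:30, 18:00–19:45.
Sven ∩ Quinn ∩ Noor: 09:15–11:15, 14:15–15:15, 18:00–19:15.
Sven ∩ Quinn ∩ Noor ∩ Viktor: 09:15–10:45, 19:00–19:15.
Total common minutes: 90 + 15 = 105.

105 minutes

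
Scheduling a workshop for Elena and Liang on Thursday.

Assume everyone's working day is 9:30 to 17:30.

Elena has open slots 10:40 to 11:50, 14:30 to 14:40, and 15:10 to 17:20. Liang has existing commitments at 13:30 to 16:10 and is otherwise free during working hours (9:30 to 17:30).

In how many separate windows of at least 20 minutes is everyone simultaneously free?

Liang free within 09:30–17:30: 09:30–13:30, 16:10–17:30.
Elena ∩ Liang: 10:40–11:50, 16:10–17:20.
Windows ≥ 20 min: 10:40–11:50, 16:10–17:20.
That's 2 windows.

2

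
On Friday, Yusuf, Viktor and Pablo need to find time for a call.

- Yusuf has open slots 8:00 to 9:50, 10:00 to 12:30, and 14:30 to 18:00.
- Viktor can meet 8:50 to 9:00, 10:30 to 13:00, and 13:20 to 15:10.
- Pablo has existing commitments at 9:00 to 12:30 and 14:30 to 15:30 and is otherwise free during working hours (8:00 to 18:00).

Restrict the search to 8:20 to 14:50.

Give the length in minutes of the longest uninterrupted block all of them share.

10 minutes

Pablo free within 08:00–18:00: 08:00–09:00, 12:30–14:30, 15:30–18:00.
Yusuf ∩ Viktor: 08:50–09:00, 10:30–12:30, 14:30–15:10.
Yusuf ∩ Viktor ∩ Pablo: 08:50–09:00.
Restricted to 08:20–14:50: 08:50–09:00.
Single common window of 10 minutes.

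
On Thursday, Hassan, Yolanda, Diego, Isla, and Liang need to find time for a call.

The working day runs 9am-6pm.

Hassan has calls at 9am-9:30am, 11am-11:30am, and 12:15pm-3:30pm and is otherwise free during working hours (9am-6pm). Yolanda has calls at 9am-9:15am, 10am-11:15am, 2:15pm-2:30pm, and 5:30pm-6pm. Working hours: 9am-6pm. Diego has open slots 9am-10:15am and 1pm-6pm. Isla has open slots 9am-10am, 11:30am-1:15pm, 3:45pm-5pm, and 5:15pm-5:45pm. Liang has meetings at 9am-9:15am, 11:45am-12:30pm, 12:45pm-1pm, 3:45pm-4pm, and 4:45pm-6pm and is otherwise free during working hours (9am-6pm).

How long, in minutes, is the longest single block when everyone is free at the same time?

Hassan free within 09:00–18:00: 09:30–11:00, 11:30–12:15, 15:30–18:00.
Yolanda free within 09:00–18:00: 09:15–10:00, 11:15–14:15, 14:30–17:30.
Liang free within 09:00–18:00: 09:15–11:45, 12:30–12:45, 13:00–15:45, 16:00–16:45.
Hassan ∩ Yolanda: 09:30–10:00, 11:30–12:15, 15:30–17:30.
Hassan ∩ Yolanda ∩ Diego: 09:30–10:00, 15:30–17:30.
Hassan ∩ Yolanda ∩ Diego ∩ Isla: 09:30–10:00, 15:45–17:00, 17:15–17:30.
Hassan ∩ Yolanda ∩ Diego ∩ Isla ∩ Liang: 09:30–10:00, 16:00–16:45.
Common window lengths: 30, 45 min; longest is 45.

45 minutes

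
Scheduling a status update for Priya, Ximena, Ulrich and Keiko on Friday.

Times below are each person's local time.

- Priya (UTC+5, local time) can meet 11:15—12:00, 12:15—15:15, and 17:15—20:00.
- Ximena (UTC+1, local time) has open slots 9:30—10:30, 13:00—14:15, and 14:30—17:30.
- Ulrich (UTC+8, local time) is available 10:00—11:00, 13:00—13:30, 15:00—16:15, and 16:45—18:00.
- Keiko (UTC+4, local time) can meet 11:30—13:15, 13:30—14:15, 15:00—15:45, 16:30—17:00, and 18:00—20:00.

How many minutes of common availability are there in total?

Priya → UTC: 06:15–07:00, 07:15–10:15, 12:15–15:00.
Ximena → UTC: 08:30–09:30, 12:00–13:15, 13:30–16:30.
Ulrich → UTC: 02:00–03:00, 05:00–05:30, 07:00–08:15, 08:45–10:00.
Keiko → UTC: 07:30–09:15, 09:30–10:15, 11:00–11:45, 12:30–13:00, 14:00–16:00.
Priya ∩ Ximena: 08:30–09:30, 12:15–13:15, 13:30–15:00.
Priya ∩ Ximena ∩ Ulrich: 08:45–09:30.
Priya ∩ Ximena ∩ Ulrich ∩ Keiko: 08:45–09:15.
Total common minutes: 30.

30 minutes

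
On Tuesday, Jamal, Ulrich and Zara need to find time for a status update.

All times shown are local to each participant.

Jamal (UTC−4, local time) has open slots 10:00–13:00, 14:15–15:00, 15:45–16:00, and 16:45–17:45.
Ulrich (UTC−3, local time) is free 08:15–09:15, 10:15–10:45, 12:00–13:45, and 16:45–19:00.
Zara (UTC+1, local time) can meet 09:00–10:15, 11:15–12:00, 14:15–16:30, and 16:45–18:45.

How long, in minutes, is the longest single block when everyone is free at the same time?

Jamal → UTC: 14:00–17:00, 18:15–19:00, 19:45–20:00, 20:45–21:45.
Ulrich → UTC: 11:15–12:15, 13:15–13:45, 15:00–16:45, 19:45–22:00.
Zara → UTC: 08:00–09:15, 10:15–11:00, 13:15–15:30, 15:45–17:45.
Jamal ∩ Ulrich: 15:00–16:45, 19:45–20:00, 20:45–21:45.
Jamal ∩ Ulrich ∩ Zara: 15:00–15:30, 15:45–16:45.
Common window lengths: 30, 60 min; longest is 60.

60 minutes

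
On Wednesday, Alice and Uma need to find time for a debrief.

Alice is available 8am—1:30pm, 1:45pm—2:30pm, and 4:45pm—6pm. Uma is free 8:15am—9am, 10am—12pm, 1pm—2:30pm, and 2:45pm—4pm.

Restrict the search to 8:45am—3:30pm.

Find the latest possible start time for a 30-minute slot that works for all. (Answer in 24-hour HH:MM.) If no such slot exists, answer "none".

Alice ∩ Uma: 08:15–09:00, 10:00–12:00, 13:00–13:30, 13:45–14:30.
Restricted to 08:45–15:30: 08:45–09:00, 10:00–12:00, 13:00–13:30, 13:45–14:30.
Windows ≥ 30 min: 10:00–12:00, 13:00–13:30, 13:45–14:30.
Latest start in the last window 13:45–14:30 is 14:30 − 30 min = 14:00.

14:00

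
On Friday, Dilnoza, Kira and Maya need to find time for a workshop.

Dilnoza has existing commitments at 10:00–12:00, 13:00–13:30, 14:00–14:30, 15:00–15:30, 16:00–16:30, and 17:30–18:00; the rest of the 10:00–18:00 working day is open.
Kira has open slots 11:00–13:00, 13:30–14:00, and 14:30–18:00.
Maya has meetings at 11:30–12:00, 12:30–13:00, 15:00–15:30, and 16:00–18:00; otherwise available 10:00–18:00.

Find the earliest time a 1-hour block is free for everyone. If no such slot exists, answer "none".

Dilnoza free within 10:00–18:00: 12:00–13:00, 13:30–14:00, 14:30–15:00, 15:30–16:00, 16:30–17:30.
Maya free within 10:00–18:00: 10:00–11:30, 12:00–12:30, 13:00–15:00, 15:30–16:00.
Dilnoza ∩ Kira: 12:00–13:00, 13:30–14:00, 14:30–15:00, 15:30–16:00, 16:30–17:30.
Dilnoza ∩ Kira ∩ Maya: 12:00–12:30, 13:30–14:00, 14:30–15:00, 15:30–16:00.
Windows ≥ 60 min: (none).

none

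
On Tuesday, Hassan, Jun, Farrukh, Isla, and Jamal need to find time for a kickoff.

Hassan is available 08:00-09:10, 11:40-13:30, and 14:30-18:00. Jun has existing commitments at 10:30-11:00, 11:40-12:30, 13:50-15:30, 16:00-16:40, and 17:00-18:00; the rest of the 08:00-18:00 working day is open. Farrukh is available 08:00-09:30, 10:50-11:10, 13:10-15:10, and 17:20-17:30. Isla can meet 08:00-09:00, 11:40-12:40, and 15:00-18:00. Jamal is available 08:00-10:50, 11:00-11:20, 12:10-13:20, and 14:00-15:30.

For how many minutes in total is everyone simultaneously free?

60 minutes

Jun free within 08:00–18:00: 08:00–10:30, 11:00–11:40, 12:30–13:50, 15:30–16:00, 16:40–17:00.
Hassan ∩ Jun: 08:00–09:10, 12:30–13:30, 15:30–16:00, 16:40–17:00.
Hassan ∩ Jun ∩ Farrukh: 08:00–09:10, 13:10–13:30.
Hassan ∩ Jun ∩ Farrukh ∩ Isla: 08:00–09:00.
Hassan ∩ Jun ∩ Farrukh ∩ Isla ∩ Jamal: 08:00–09:00.
Total common minutes: 60.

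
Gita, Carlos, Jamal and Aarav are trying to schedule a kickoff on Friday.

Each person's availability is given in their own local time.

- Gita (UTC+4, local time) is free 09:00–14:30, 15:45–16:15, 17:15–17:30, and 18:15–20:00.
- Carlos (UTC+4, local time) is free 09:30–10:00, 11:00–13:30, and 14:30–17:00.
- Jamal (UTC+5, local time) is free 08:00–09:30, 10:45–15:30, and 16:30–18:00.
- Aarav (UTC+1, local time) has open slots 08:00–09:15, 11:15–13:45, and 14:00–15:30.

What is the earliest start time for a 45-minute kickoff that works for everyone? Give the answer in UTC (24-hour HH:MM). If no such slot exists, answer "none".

07:00

Gita → UTC: 05:00–10:30, 11:45–12:15, 13:15–13:30, 14:15–16:00.
Carlos → UTC: 05:30–06:00, 07:00–09:30, 10:30–13:00.
Jamal → UTC: 03:00–04:30, 05:45–10:30, 11:30–13:00.
Aarav → UTC: 07:00–08:15, 10:15–12:45, 13:00–14:30.
Gita ∩ Carlos: 05:30–06:00, 07:00–09:30, 11:45–12:15.
Gita ∩ Carlos ∩ Jamal: 05:45–06:00, 07:00–09:30, 11:45–12:15.
Gita ∩ Carlos ∩ Jamal ∩ Aarav: 07:00–08:15, 11:45–12:15.
Windows ≥ 45 min: 07:00–08:15.
Earliest such window starts at 07:00.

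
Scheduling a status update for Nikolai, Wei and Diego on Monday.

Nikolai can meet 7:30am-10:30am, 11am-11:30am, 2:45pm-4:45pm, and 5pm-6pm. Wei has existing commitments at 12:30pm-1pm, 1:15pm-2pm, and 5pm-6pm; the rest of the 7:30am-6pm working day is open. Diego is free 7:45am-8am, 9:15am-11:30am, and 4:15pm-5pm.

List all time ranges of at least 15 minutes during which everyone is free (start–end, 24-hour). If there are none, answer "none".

Wei free within 07:30–18:00: 07:30–12:30, 13:00–13:15, 14:00–17:00.
Nikolai ∩ Wei: 07:30–10:30, 11:00–11:30, 14:45–16:45.
Nikolai ∩ Wei ∩ Diego: 07:45–08:00, 09:15–10:30, 11:00–11:30, 16:15–16:45.
Windows ≥ 15 min: 07:45–08:00, 09:15–10:30, 11:00–11:30, 16:15–16:45.

07:45–08:00, 09:15–10:30, 11:00–11:30, 16:15–16:45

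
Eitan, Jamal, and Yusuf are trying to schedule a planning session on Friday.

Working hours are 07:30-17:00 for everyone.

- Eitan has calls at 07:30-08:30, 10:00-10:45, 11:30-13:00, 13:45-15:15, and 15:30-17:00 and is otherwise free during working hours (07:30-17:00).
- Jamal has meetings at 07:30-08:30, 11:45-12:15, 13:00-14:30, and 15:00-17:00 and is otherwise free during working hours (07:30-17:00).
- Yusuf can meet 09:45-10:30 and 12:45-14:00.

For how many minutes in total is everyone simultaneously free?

Eitan free within 07:30–17:00: 08:30–10:00, 10:45–11:30, 13:00–13:45, 15:15–15:30.
Jamal free within 07:30–17:00: 08:30–11:45, 12:15–13:00, 14:30–15:00.
Eitan ∩ Jamal: 08:30–10:00, 10:45–11:30.
Eitan ∩ Jamal ∩ Yusuf: 09:45–10:00.
Total common minutes: 15.

15 minutes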